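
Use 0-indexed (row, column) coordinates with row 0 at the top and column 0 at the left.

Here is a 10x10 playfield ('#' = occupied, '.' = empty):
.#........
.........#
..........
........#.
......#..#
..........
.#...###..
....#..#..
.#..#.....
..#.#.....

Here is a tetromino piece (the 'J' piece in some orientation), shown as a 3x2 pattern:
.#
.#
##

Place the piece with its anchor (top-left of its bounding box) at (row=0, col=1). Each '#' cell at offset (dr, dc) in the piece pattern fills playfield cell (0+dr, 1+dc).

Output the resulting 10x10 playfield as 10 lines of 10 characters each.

Answer: .##.......
..#......#
.##.......
........#.
......#..#
..........
.#...###..
....#..#..
.#..#.....
..#.#.....

Derivation:
Fill (0+0,1+1) = (0,2)
Fill (0+1,1+1) = (1,2)
Fill (0+2,1+0) = (2,1)
Fill (0+2,1+1) = (2,2)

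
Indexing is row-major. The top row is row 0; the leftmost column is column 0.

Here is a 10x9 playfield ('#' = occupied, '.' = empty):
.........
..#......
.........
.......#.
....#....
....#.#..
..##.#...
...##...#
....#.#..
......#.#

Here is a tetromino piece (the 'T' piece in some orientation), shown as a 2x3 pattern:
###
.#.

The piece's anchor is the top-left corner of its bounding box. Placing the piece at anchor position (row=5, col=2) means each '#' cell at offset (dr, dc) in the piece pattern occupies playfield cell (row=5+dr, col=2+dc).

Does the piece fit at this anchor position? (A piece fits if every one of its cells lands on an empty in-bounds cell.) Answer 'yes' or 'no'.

Answer: no

Derivation:
Check each piece cell at anchor (5, 2):
  offset (0,0) -> (5,2): empty -> OK
  offset (0,1) -> (5,3): empty -> OK
  offset (0,2) -> (5,4): occupied ('#') -> FAIL
  offset (1,1) -> (6,3): occupied ('#') -> FAIL
All cells valid: no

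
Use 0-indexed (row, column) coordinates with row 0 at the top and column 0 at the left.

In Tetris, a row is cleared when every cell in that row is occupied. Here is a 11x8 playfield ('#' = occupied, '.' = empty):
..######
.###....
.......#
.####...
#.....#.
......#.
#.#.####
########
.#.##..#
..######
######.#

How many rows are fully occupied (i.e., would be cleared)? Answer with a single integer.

Check each row:
  row 0: 2 empty cells -> not full
  row 1: 5 empty cells -> not full
  row 2: 7 empty cells -> not full
  row 3: 4 empty cells -> not full
  row 4: 6 empty cells -> not full
  row 5: 7 empty cells -> not full
  row 6: 2 empty cells -> not full
  row 7: 0 empty cells -> FULL (clear)
  row 8: 4 empty cells -> not full
  row 9: 2 empty cells -> not full
  row 10: 1 empty cell -> not full
Total rows cleared: 1

Answer: 1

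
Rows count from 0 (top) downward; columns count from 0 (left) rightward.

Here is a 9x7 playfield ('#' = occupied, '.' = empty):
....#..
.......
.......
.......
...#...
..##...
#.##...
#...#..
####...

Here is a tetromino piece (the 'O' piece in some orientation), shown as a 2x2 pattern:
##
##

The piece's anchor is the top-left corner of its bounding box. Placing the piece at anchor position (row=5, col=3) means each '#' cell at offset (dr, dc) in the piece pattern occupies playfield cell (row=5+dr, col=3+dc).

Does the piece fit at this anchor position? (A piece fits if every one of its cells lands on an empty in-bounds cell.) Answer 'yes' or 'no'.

Answer: no

Derivation:
Check each piece cell at anchor (5, 3):
  offset (0,0) -> (5,3): occupied ('#') -> FAIL
  offset (0,1) -> (5,4): empty -> OK
  offset (1,0) -> (6,3): occupied ('#') -> FAIL
  offset (1,1) -> (6,4): empty -> OK
All cells valid: no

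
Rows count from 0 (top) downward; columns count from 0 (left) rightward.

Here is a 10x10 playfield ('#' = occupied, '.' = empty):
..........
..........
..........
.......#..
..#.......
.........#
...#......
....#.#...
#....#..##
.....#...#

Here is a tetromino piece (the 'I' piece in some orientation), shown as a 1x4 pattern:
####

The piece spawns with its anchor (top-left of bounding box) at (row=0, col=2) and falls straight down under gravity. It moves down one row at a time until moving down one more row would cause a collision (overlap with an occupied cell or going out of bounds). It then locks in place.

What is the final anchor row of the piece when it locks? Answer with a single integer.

Answer: 3

Derivation:
Spawn at (row=0, col=2). Try each row:
  row 0: fits
  row 1: fits
  row 2: fits
  row 3: fits
  row 4: blocked -> lock at row 3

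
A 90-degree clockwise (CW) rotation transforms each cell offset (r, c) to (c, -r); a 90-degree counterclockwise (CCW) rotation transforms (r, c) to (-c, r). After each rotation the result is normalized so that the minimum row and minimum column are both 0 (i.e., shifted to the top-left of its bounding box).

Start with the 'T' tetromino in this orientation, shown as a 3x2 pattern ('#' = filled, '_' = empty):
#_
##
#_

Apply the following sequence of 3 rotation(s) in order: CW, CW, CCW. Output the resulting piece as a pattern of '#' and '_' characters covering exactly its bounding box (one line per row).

Start:
#_
##
#_
After rotation 1 (CW):
###
_#_
After rotation 2 (CW):
_#
##
_#
After rotation 3 (CCW):
###
_#_

Answer: ###
_#_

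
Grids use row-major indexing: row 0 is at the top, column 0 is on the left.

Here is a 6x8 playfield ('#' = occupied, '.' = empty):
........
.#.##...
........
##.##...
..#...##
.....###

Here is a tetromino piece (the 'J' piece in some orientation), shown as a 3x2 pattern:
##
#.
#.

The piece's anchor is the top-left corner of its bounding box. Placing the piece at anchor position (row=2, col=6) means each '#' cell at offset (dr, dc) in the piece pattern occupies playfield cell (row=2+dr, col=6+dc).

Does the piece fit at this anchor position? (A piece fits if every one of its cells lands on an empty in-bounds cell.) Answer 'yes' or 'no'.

Answer: no

Derivation:
Check each piece cell at anchor (2, 6):
  offset (0,0) -> (2,6): empty -> OK
  offset (0,1) -> (2,7): empty -> OK
  offset (1,0) -> (3,6): empty -> OK
  offset (2,0) -> (4,6): occupied ('#') -> FAIL
All cells valid: no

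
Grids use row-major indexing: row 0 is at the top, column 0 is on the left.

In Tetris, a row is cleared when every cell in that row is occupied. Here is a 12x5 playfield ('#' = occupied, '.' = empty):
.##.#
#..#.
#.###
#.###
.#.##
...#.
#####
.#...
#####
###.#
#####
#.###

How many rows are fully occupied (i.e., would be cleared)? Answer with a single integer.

Check each row:
  row 0: 2 empty cells -> not full
  row 1: 3 empty cells -> not full
  row 2: 1 empty cell -> not full
  row 3: 1 empty cell -> not full
  row 4: 2 empty cells -> not full
  row 5: 4 empty cells -> not full
  row 6: 0 empty cells -> FULL (clear)
  row 7: 4 empty cells -> not full
  row 8: 0 empty cells -> FULL (clear)
  row 9: 1 empty cell -> not full
  row 10: 0 empty cells -> FULL (clear)
  row 11: 1 empty cell -> not full
Total rows cleared: 3

Answer: 3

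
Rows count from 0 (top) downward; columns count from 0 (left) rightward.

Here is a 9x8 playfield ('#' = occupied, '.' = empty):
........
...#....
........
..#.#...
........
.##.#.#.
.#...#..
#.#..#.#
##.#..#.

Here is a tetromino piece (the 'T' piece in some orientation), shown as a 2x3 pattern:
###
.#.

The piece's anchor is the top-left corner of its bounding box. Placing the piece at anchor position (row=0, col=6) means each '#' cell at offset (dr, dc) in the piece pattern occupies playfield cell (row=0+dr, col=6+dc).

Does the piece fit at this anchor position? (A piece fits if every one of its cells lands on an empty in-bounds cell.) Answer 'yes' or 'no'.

Check each piece cell at anchor (0, 6):
  offset (0,0) -> (0,6): empty -> OK
  offset (0,1) -> (0,7): empty -> OK
  offset (0,2) -> (0,8): out of bounds -> FAIL
  offset (1,1) -> (1,7): empty -> OK
All cells valid: no

Answer: no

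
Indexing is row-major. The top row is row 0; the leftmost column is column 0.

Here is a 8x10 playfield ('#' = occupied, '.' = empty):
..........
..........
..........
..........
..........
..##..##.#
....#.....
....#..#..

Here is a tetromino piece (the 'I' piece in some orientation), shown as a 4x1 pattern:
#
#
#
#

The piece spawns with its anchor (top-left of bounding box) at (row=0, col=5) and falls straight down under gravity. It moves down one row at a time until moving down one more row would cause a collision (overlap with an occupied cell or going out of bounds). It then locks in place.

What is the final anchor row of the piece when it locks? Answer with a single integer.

Spawn at (row=0, col=5). Try each row:
  row 0: fits
  row 1: fits
  row 2: fits
  row 3: fits
  row 4: fits
  row 5: blocked -> lock at row 4

Answer: 4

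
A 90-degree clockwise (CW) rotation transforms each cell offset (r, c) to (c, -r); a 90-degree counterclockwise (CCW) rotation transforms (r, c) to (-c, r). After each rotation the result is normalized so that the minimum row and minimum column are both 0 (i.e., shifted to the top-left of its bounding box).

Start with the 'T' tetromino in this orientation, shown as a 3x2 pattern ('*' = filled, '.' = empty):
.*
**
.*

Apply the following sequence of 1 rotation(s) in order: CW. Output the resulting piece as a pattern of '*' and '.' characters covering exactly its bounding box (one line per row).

Answer: .*.
***

Derivation:
Start:
.*
**
.*
After rotation 1 (CW):
.*.
***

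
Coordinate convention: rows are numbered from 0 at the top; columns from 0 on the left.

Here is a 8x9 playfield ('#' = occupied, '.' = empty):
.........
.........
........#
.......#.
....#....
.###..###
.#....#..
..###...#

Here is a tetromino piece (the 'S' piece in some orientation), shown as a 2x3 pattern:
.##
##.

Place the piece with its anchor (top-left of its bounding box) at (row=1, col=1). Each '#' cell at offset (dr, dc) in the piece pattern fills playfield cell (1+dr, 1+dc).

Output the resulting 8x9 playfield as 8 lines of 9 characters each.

Answer: .........
..##.....
.##.....#
.......#.
....#....
.###..###
.#....#..
..###...#

Derivation:
Fill (1+0,1+1) = (1,2)
Fill (1+0,1+2) = (1,3)
Fill (1+1,1+0) = (2,1)
Fill (1+1,1+1) = (2,2)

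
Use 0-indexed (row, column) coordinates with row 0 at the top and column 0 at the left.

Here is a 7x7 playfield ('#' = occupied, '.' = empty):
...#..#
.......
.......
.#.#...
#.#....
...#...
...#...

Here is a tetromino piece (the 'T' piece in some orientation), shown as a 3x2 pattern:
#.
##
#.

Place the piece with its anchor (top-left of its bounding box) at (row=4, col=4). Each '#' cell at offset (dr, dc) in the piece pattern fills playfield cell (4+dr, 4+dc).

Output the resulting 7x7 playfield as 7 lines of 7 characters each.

Answer: ...#..#
.......
.......
.#.#...
#.#.#..
...###.
...##..

Derivation:
Fill (4+0,4+0) = (4,4)
Fill (4+1,4+0) = (5,4)
Fill (4+1,4+1) = (5,5)
Fill (4+2,4+0) = (6,4)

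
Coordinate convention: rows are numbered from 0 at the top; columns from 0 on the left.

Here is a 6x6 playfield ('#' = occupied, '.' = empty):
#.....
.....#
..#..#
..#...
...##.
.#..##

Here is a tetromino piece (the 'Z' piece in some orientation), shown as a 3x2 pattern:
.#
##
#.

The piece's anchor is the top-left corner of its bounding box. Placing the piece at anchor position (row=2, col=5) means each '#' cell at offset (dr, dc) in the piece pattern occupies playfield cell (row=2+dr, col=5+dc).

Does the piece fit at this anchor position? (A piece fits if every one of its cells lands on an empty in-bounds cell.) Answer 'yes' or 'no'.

Check each piece cell at anchor (2, 5):
  offset (0,1) -> (2,6): out of bounds -> FAIL
  offset (1,0) -> (3,5): empty -> OK
  offset (1,1) -> (3,6): out of bounds -> FAIL
  offset (2,0) -> (4,5): empty -> OK
All cells valid: no

Answer: no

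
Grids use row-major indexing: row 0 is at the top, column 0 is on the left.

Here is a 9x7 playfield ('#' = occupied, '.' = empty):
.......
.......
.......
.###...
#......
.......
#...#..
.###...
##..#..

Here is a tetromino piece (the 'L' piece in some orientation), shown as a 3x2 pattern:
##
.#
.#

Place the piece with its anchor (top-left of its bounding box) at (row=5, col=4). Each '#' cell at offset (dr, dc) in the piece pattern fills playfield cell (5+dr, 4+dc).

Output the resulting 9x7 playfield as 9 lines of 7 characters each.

Answer: .......
.......
.......
.###...
#......
....##.
#...##.
.###.#.
##..#..

Derivation:
Fill (5+0,4+0) = (5,4)
Fill (5+0,4+1) = (5,5)
Fill (5+1,4+1) = (6,5)
Fill (5+2,4+1) = (7,5)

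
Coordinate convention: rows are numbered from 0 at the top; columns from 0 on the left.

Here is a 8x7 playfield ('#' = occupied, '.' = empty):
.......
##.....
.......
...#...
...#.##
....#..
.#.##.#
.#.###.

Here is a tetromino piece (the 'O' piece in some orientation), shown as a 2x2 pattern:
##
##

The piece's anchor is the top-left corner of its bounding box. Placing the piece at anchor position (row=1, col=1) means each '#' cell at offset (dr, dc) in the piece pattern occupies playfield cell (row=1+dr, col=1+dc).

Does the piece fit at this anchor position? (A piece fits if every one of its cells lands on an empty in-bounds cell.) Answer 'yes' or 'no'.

Answer: no

Derivation:
Check each piece cell at anchor (1, 1):
  offset (0,0) -> (1,1): occupied ('#') -> FAIL
  offset (0,1) -> (1,2): empty -> OK
  offset (1,0) -> (2,1): empty -> OK
  offset (1,1) -> (2,2): empty -> OK
All cells valid: no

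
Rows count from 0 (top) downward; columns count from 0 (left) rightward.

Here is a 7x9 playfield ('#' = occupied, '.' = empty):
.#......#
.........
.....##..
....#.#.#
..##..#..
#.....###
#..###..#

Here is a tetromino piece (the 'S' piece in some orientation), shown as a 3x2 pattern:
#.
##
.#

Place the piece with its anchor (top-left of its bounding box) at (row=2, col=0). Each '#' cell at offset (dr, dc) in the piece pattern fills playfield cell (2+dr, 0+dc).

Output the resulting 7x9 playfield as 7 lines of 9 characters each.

Fill (2+0,0+0) = (2,0)
Fill (2+1,0+0) = (3,0)
Fill (2+1,0+1) = (3,1)
Fill (2+2,0+1) = (4,1)

Answer: .#......#
.........
#....##..
##..#.#.#
.###..#..
#.....###
#..###..#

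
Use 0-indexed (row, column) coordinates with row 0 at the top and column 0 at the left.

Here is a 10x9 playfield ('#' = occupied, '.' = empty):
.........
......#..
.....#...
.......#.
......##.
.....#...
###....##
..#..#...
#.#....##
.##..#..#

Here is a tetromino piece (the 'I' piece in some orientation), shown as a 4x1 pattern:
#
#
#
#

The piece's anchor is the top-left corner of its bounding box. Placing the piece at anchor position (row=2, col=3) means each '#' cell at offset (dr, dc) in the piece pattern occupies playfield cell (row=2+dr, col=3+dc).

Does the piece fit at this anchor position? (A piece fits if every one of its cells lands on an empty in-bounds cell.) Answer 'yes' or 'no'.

Check each piece cell at anchor (2, 3):
  offset (0,0) -> (2,3): empty -> OK
  offset (1,0) -> (3,3): empty -> OK
  offset (2,0) -> (4,3): empty -> OK
  offset (3,0) -> (5,3): empty -> OK
All cells valid: yes

Answer: yes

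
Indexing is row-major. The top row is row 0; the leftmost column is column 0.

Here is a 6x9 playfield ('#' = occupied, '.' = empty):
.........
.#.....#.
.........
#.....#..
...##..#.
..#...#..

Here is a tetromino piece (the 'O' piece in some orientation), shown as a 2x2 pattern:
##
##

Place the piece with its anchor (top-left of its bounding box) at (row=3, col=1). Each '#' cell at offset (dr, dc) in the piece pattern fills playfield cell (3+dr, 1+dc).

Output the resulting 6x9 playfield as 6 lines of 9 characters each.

Fill (3+0,1+0) = (3,1)
Fill (3+0,1+1) = (3,2)
Fill (3+1,1+0) = (4,1)
Fill (3+1,1+1) = (4,2)

Answer: .........
.#.....#.
.........
###...#..
.####..#.
..#...#..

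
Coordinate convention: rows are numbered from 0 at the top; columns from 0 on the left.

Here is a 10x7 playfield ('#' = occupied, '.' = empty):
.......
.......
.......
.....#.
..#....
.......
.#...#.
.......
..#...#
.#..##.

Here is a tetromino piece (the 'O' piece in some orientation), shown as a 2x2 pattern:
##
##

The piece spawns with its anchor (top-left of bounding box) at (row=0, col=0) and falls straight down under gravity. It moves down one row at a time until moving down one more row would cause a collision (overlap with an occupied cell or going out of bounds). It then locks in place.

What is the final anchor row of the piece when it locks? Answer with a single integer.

Spawn at (row=0, col=0). Try each row:
  row 0: fits
  row 1: fits
  row 2: fits
  row 3: fits
  row 4: fits
  row 5: blocked -> lock at row 4

Answer: 4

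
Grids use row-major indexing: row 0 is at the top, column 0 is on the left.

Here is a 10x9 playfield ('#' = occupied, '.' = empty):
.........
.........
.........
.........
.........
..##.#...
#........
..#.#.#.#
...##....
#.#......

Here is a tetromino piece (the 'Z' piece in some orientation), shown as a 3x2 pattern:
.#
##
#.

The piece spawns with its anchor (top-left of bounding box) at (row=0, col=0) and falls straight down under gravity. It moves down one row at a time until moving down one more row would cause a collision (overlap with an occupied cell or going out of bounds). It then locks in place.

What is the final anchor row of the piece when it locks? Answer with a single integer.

Spawn at (row=0, col=0). Try each row:
  row 0: fits
  row 1: fits
  row 2: fits
  row 3: fits
  row 4: blocked -> lock at row 3

Answer: 3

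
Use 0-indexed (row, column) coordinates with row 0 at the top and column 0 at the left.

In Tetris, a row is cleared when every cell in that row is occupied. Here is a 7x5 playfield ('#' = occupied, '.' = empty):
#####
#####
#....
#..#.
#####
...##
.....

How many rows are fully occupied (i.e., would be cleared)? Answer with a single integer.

Answer: 3

Derivation:
Check each row:
  row 0: 0 empty cells -> FULL (clear)
  row 1: 0 empty cells -> FULL (clear)
  row 2: 4 empty cells -> not full
  row 3: 3 empty cells -> not full
  row 4: 0 empty cells -> FULL (clear)
  row 5: 3 empty cells -> not full
  row 6: 5 empty cells -> not full
Total rows cleared: 3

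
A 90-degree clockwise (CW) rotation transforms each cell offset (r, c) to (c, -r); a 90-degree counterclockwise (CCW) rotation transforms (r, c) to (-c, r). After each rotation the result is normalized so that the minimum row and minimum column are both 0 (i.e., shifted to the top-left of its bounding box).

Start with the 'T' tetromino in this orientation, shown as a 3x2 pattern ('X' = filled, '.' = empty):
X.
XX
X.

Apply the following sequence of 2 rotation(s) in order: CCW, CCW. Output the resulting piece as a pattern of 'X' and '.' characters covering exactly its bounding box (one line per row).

Answer: .X
XX
.X

Derivation:
Start:
X.
XX
X.
After rotation 1 (CCW):
.X.
XXX
After rotation 2 (CCW):
.X
XX
.X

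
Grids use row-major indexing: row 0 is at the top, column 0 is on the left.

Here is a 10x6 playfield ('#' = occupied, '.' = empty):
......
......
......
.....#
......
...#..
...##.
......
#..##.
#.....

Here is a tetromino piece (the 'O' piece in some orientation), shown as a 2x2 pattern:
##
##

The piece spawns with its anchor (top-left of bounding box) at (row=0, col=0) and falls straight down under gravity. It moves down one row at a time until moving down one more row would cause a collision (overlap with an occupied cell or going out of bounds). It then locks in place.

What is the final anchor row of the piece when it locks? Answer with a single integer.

Spawn at (row=0, col=0). Try each row:
  row 0: fits
  row 1: fits
  row 2: fits
  row 3: fits
  row 4: fits
  row 5: fits
  row 6: fits
  row 7: blocked -> lock at row 6

Answer: 6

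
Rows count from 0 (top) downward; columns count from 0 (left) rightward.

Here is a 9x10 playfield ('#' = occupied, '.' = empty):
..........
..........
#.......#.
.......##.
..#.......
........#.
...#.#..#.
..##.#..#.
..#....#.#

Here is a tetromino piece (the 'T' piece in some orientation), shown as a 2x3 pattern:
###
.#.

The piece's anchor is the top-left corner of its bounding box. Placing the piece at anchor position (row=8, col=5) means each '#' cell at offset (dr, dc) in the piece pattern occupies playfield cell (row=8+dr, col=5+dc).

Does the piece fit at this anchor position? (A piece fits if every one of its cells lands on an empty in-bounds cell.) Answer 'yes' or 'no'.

Answer: no

Derivation:
Check each piece cell at anchor (8, 5):
  offset (0,0) -> (8,5): empty -> OK
  offset (0,1) -> (8,6): empty -> OK
  offset (0,2) -> (8,7): occupied ('#') -> FAIL
  offset (1,1) -> (9,6): out of bounds -> FAIL
All cells valid: no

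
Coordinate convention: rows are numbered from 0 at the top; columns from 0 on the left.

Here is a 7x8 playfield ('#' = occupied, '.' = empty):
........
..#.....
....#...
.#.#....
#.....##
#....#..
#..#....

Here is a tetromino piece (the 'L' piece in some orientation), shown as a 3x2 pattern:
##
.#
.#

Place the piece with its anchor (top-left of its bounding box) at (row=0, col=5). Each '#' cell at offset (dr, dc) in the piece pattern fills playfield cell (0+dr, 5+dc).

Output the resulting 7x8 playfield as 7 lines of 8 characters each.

Answer: .....##.
..#...#.
....#.#.
.#.#....
#.....##
#....#..
#..#....

Derivation:
Fill (0+0,5+0) = (0,5)
Fill (0+0,5+1) = (0,6)
Fill (0+1,5+1) = (1,6)
Fill (0+2,5+1) = (2,6)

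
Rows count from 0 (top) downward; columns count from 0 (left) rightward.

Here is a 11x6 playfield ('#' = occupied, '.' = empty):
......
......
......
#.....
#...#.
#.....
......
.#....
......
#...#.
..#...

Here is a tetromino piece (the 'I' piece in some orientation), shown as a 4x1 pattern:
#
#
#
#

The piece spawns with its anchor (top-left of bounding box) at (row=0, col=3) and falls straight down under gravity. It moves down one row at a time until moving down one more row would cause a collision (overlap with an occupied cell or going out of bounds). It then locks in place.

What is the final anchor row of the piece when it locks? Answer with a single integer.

Spawn at (row=0, col=3). Try each row:
  row 0: fits
  row 1: fits
  row 2: fits
  row 3: fits
  row 4: fits
  row 5: fits
  row 6: fits
  row 7: fits
  row 8: blocked -> lock at row 7

Answer: 7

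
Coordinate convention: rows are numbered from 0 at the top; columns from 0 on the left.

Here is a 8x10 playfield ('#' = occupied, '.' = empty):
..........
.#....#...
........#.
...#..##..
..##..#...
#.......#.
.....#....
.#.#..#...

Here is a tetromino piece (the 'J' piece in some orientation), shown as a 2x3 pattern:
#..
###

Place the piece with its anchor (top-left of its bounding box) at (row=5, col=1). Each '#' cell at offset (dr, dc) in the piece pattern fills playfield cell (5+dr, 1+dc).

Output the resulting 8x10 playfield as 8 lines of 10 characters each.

Answer: ..........
.#....#...
........#.
...#..##..
..##..#...
##......#.
.###.#....
.#.#..#...

Derivation:
Fill (5+0,1+0) = (5,1)
Fill (5+1,1+0) = (6,1)
Fill (5+1,1+1) = (6,2)
Fill (5+1,1+2) = (6,3)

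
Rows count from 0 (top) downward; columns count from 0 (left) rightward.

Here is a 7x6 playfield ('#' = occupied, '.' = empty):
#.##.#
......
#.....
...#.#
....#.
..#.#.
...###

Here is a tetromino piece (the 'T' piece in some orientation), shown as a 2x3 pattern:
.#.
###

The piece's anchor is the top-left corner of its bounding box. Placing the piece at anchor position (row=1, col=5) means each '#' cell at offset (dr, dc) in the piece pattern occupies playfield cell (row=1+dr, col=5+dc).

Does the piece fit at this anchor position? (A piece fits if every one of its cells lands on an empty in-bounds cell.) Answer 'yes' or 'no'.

Check each piece cell at anchor (1, 5):
  offset (0,1) -> (1,6): out of bounds -> FAIL
  offset (1,0) -> (2,5): empty -> OK
  offset (1,1) -> (2,6): out of bounds -> FAIL
  offset (1,2) -> (2,7): out of bounds -> FAIL
All cells valid: no

Answer: no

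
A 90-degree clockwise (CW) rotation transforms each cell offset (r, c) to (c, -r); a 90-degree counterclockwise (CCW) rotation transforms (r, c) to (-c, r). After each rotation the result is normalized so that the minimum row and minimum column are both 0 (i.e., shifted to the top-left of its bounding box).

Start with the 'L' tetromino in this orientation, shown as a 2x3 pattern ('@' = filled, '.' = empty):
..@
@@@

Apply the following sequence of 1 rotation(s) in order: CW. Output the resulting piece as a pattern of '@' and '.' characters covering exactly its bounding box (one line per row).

Answer: @.
@.
@@

Derivation:
Start:
..@
@@@
After rotation 1 (CW):
@.
@.
@@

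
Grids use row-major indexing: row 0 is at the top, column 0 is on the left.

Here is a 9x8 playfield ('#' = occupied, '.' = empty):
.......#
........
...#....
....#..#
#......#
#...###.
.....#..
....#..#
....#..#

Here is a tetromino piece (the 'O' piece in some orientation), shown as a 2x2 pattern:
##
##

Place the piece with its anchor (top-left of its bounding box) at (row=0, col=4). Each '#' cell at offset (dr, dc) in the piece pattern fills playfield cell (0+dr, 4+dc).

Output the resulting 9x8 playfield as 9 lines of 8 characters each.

Answer: ....##.#
....##..
...#....
....#..#
#......#
#...###.
.....#..
....#..#
....#..#

Derivation:
Fill (0+0,4+0) = (0,4)
Fill (0+0,4+1) = (0,5)
Fill (0+1,4+0) = (1,4)
Fill (0+1,4+1) = (1,5)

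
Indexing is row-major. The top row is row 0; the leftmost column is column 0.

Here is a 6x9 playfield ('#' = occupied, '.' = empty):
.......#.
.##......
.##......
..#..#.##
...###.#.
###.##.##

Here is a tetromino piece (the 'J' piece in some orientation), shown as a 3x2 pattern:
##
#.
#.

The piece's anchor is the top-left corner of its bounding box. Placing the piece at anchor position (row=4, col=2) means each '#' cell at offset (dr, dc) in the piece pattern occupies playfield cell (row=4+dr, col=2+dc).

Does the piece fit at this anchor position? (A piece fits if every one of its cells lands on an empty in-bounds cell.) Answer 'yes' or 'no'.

Answer: no

Derivation:
Check each piece cell at anchor (4, 2):
  offset (0,0) -> (4,2): empty -> OK
  offset (0,1) -> (4,3): occupied ('#') -> FAIL
  offset (1,0) -> (5,2): occupied ('#') -> FAIL
  offset (2,0) -> (6,2): out of bounds -> FAIL
All cells valid: no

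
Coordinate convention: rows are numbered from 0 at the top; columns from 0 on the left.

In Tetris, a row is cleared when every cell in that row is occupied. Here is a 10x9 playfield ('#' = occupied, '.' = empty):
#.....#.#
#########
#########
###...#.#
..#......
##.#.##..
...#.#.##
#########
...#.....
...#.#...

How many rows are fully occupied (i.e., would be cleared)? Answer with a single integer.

Answer: 3

Derivation:
Check each row:
  row 0: 6 empty cells -> not full
  row 1: 0 empty cells -> FULL (clear)
  row 2: 0 empty cells -> FULL (clear)
  row 3: 4 empty cells -> not full
  row 4: 8 empty cells -> not full
  row 5: 4 empty cells -> not full
  row 6: 5 empty cells -> not full
  row 7: 0 empty cells -> FULL (clear)
  row 8: 8 empty cells -> not full
  row 9: 7 empty cells -> not full
Total rows cleared: 3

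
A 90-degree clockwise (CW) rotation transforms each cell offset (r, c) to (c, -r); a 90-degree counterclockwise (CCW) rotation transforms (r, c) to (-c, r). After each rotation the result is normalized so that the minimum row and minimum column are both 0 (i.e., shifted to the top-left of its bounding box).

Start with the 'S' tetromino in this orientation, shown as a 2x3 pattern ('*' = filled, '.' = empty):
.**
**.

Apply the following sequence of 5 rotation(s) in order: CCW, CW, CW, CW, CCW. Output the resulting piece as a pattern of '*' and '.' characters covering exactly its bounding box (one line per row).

Start:
.**
**.
After rotation 1 (CCW):
*.
**
.*
After rotation 2 (CW):
.**
**.
After rotation 3 (CW):
*.
**
.*
After rotation 4 (CW):
.**
**.
After rotation 5 (CCW):
*.
**
.*

Answer: *.
**
.*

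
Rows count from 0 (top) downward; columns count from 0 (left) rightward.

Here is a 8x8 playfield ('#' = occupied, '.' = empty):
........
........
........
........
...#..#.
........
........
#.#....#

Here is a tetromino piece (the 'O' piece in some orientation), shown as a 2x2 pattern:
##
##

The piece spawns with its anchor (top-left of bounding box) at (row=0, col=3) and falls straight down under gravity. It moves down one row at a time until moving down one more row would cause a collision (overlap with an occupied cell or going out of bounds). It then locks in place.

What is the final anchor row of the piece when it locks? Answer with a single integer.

Answer: 2

Derivation:
Spawn at (row=0, col=3). Try each row:
  row 0: fits
  row 1: fits
  row 2: fits
  row 3: blocked -> lock at row 2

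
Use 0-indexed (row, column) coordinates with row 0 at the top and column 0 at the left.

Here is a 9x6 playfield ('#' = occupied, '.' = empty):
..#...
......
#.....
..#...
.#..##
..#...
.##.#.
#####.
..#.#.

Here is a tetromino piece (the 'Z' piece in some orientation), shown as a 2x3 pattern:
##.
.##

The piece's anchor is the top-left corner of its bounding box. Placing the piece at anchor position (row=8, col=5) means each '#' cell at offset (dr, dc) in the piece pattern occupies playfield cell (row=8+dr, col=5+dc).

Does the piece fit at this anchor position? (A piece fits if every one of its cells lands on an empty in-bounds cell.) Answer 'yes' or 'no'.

Check each piece cell at anchor (8, 5):
  offset (0,0) -> (8,5): empty -> OK
  offset (0,1) -> (8,6): out of bounds -> FAIL
  offset (1,1) -> (9,6): out of bounds -> FAIL
  offset (1,2) -> (9,7): out of bounds -> FAIL
All cells valid: no

Answer: no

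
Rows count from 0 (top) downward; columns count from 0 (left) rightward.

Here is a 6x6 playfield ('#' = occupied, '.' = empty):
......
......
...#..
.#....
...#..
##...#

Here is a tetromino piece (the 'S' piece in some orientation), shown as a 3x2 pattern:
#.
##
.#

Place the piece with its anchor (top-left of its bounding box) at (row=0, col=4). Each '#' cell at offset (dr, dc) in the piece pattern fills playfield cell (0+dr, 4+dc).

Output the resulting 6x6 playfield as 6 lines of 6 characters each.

Answer: ....#.
....##
...#.#
.#....
...#..
##...#

Derivation:
Fill (0+0,4+0) = (0,4)
Fill (0+1,4+0) = (1,4)
Fill (0+1,4+1) = (1,5)
Fill (0+2,4+1) = (2,5)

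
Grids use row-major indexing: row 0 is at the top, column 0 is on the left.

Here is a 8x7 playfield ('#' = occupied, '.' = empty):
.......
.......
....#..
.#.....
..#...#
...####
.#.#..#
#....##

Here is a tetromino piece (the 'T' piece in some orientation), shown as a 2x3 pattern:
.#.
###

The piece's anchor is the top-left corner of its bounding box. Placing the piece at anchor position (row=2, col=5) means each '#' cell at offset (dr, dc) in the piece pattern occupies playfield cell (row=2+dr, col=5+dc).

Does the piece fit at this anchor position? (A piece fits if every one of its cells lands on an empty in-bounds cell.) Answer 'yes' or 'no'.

Check each piece cell at anchor (2, 5):
  offset (0,1) -> (2,6): empty -> OK
  offset (1,0) -> (3,5): empty -> OK
  offset (1,1) -> (3,6): empty -> OK
  offset (1,2) -> (3,7): out of bounds -> FAIL
All cells valid: no

Answer: no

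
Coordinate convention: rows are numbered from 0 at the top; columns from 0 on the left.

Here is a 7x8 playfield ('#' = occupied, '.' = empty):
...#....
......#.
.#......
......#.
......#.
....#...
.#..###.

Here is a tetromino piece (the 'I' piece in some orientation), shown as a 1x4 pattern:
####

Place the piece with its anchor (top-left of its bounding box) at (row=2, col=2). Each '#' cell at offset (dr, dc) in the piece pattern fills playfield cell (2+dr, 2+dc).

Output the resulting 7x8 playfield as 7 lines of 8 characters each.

Answer: ...#....
......#.
.#####..
......#.
......#.
....#...
.#..###.

Derivation:
Fill (2+0,2+0) = (2,2)
Fill (2+0,2+1) = (2,3)
Fill (2+0,2+2) = (2,4)
Fill (2+0,2+3) = (2,5)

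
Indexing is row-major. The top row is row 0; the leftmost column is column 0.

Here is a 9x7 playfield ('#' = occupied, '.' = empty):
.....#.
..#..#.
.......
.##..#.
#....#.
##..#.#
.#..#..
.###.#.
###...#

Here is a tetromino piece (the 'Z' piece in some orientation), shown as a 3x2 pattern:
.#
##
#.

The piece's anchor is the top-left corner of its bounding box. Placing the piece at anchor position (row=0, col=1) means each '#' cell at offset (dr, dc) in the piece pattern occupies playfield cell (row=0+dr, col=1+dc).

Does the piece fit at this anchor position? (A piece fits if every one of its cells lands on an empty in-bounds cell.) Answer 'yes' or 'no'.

Check each piece cell at anchor (0, 1):
  offset (0,1) -> (0,2): empty -> OK
  offset (1,0) -> (1,1): empty -> OK
  offset (1,1) -> (1,2): occupied ('#') -> FAIL
  offset (2,0) -> (2,1): empty -> OK
All cells valid: no

Answer: no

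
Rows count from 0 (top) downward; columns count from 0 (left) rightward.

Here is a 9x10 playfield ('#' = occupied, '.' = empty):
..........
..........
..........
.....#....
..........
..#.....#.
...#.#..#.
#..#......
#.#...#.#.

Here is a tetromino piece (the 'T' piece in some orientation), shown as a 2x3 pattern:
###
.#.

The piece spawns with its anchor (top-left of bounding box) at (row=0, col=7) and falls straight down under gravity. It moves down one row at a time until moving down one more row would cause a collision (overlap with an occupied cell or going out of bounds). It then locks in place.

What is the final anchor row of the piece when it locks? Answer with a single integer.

Answer: 3

Derivation:
Spawn at (row=0, col=7). Try each row:
  row 0: fits
  row 1: fits
  row 2: fits
  row 3: fits
  row 4: blocked -> lock at row 3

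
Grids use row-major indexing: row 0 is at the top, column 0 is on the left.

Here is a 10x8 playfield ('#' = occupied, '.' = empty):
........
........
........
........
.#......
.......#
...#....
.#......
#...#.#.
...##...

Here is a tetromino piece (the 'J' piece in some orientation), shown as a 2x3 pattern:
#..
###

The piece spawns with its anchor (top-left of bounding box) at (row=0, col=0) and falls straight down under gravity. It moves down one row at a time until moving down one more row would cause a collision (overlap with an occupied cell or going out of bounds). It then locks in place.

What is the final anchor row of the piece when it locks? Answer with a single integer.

Spawn at (row=0, col=0). Try each row:
  row 0: fits
  row 1: fits
  row 2: fits
  row 3: blocked -> lock at row 2

Answer: 2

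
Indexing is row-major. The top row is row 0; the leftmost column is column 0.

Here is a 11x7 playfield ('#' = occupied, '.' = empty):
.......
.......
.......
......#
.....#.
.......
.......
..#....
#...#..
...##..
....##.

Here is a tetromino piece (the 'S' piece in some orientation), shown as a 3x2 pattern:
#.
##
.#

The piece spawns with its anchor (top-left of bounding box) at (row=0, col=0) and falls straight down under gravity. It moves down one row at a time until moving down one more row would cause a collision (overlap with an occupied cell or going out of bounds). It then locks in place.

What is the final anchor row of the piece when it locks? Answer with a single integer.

Answer: 6

Derivation:
Spawn at (row=0, col=0). Try each row:
  row 0: fits
  row 1: fits
  row 2: fits
  row 3: fits
  row 4: fits
  row 5: fits
  row 6: fits
  row 7: blocked -> lock at row 6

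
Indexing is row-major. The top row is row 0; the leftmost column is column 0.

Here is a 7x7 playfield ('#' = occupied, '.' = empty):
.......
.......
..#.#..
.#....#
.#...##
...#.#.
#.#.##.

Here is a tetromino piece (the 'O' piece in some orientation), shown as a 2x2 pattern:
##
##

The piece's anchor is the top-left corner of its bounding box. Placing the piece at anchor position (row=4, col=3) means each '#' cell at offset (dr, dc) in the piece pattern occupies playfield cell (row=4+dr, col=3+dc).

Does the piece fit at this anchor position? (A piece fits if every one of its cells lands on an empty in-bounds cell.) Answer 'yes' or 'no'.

Answer: no

Derivation:
Check each piece cell at anchor (4, 3):
  offset (0,0) -> (4,3): empty -> OK
  offset (0,1) -> (4,4): empty -> OK
  offset (1,0) -> (5,3): occupied ('#') -> FAIL
  offset (1,1) -> (5,4): empty -> OK
All cells valid: no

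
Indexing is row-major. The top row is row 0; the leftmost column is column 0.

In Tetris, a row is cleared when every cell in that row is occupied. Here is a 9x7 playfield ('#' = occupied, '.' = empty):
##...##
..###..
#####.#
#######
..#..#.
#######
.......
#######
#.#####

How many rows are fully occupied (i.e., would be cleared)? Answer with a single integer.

Answer: 3

Derivation:
Check each row:
  row 0: 3 empty cells -> not full
  row 1: 4 empty cells -> not full
  row 2: 1 empty cell -> not full
  row 3: 0 empty cells -> FULL (clear)
  row 4: 5 empty cells -> not full
  row 5: 0 empty cells -> FULL (clear)
  row 6: 7 empty cells -> not full
  row 7: 0 empty cells -> FULL (clear)
  row 8: 1 empty cell -> not full
Total rows cleared: 3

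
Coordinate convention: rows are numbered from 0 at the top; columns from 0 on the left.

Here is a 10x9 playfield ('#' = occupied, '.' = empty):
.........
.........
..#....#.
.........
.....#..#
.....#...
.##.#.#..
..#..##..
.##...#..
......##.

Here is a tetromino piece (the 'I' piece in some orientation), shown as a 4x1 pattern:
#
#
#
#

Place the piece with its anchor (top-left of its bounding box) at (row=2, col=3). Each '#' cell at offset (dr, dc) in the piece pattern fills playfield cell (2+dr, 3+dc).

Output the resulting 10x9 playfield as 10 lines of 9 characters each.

Answer: .........
.........
..##...#.
...#.....
...#.#..#
...#.#...
.##.#.#..
..#..##..
.##...#..
......##.

Derivation:
Fill (2+0,3+0) = (2,3)
Fill (2+1,3+0) = (3,3)
Fill (2+2,3+0) = (4,3)
Fill (2+3,3+0) = (5,3)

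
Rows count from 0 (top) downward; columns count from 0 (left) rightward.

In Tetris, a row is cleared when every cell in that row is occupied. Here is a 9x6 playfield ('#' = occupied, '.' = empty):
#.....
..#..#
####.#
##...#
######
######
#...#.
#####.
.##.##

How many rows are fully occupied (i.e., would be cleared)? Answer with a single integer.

Check each row:
  row 0: 5 empty cells -> not full
  row 1: 4 empty cells -> not full
  row 2: 1 empty cell -> not full
  row 3: 3 empty cells -> not full
  row 4: 0 empty cells -> FULL (clear)
  row 5: 0 empty cells -> FULL (clear)
  row 6: 4 empty cells -> not full
  row 7: 1 empty cell -> not full
  row 8: 2 empty cells -> not full
Total rows cleared: 2

Answer: 2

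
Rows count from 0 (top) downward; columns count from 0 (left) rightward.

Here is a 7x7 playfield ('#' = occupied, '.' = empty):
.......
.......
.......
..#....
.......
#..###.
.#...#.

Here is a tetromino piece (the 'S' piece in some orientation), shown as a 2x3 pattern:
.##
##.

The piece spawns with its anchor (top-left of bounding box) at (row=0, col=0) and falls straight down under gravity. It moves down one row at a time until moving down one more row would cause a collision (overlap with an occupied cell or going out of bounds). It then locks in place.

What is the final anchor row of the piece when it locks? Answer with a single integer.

Spawn at (row=0, col=0). Try each row:
  row 0: fits
  row 1: fits
  row 2: fits
  row 3: blocked -> lock at row 2

Answer: 2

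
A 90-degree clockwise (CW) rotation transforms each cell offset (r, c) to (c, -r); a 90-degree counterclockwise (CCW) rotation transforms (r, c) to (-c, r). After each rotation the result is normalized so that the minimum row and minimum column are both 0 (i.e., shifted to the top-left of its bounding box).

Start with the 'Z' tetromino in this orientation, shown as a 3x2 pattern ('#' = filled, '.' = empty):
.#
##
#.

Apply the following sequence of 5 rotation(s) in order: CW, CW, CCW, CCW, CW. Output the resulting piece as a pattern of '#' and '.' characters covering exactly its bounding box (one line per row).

Answer: ##.
.##

Derivation:
Start:
.#
##
#.
After rotation 1 (CW):
##.
.##
After rotation 2 (CW):
.#
##
#.
After rotation 3 (CCW):
##.
.##
After rotation 4 (CCW):
.#
##
#.
After rotation 5 (CW):
##.
.##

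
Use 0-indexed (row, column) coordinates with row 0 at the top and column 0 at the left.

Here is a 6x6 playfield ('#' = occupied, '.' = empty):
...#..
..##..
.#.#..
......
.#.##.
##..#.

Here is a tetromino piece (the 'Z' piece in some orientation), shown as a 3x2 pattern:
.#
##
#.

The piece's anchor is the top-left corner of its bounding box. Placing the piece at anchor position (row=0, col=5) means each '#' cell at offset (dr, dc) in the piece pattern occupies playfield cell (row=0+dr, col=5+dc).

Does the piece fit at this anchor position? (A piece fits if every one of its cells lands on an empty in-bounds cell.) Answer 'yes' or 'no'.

Answer: no

Derivation:
Check each piece cell at anchor (0, 5):
  offset (0,1) -> (0,6): out of bounds -> FAIL
  offset (1,0) -> (1,5): empty -> OK
  offset (1,1) -> (1,6): out of bounds -> FAIL
  offset (2,0) -> (2,5): empty -> OK
All cells valid: no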